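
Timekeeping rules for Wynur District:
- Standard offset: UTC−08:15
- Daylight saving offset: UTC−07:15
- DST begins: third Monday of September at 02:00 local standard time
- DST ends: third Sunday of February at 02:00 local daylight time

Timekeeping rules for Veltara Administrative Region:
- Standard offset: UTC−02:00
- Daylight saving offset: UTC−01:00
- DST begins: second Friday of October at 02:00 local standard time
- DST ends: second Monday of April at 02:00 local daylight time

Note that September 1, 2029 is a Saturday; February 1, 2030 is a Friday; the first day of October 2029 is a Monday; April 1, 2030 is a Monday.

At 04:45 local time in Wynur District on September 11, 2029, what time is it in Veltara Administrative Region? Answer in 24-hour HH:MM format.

11:00

1 September 2029 is a Saturday, so the first Monday is September 3 and the third is September 17.
1 February 2030 is a Friday, so the first Sunday is February 3 and the third is February 17.
Daylight saving runs 17 September 2029 – 17 February 2030; September 11, 2029 is outside that window, so Wynur District is on standard time at UTC−08:15.
04:45 Wynur District + 8h15m = 13:00 UTC.
1 October 2029 is a Monday, so the first Friday is October 5 and the second is October 12.
1 April 2030 is a Monday, so the first Monday is April 1 and the second is April 8.
At the standard offset (UTC−02:00), 13:00 UTC − 2h = 11:00 Veltara Administrative Region standard time.
Daylight saving runs 12 October 2029 – 8 April 2030; the standard-time date in Veltara Administrative Region, September 11, 2029, is outside that window, so Veltara Administrative Region is on standard time at UTC−02:00.
13:00 UTC − 2h = 11:00 Veltara Administrative Region.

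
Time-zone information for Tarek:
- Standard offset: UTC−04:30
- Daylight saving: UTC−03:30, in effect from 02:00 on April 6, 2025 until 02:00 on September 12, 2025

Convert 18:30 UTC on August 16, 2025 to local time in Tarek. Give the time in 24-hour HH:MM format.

At the standard offset (UTC−04:30), 18:30 UTC − 4h30m = 14:00 Tarek standard time.
The standard-time date in Tarek, August 16, 2025, lies within the daylight-saving period (6 April – 12 September), so Tarek is on daylight time, UTC−03:30.
18:30 UTC − 3h30m = 15:00 local.

15:00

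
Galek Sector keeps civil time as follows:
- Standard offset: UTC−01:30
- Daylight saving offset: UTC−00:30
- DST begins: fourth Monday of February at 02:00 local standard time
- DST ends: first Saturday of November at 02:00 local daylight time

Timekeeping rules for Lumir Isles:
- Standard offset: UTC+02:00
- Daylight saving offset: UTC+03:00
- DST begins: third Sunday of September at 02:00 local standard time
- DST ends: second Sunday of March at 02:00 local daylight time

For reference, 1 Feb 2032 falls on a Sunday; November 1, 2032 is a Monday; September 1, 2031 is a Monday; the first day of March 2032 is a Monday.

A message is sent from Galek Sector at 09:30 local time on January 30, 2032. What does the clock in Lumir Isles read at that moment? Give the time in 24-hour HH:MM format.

1 February 2032 is a Sunday, so the first Monday is February 2 and the fourth is February 23.
1 November 2032 is a Monday, so the first Saturday is November 6.
January 30, 2032 is outside the daylight-saving period (23 February – 6 November), so Galek Sector is on standard time, UTC−01:30.
09:30 Galek Sector + 1h30m = 11:00 UTC.
1 September 2031 is a Monday, so the first Sunday is September 7 and the third is September 21.
1 March 2032 is a Monday, so the first Sunday is March 7 and the second is March 14.
At the standard offset (UTC+02:00), 11:00 UTC + 2h = 13:00 Lumir Isles standard time.
Daylight saving runs 21 September 2031 – 14 March 2032; the standard-time date in Lumir Isles, January 30, 2032, is inside that window, so Lumir Isles is at UTC+03:00.
11:00 UTC + 3h = 14:00 Lumir Isles.

14:00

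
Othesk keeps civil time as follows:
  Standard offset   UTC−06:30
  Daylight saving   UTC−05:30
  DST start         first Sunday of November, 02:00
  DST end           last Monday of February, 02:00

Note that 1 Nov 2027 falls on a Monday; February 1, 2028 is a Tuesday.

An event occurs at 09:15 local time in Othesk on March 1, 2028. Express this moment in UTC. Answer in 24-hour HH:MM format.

1 November 2027 is a Monday, so the first Sunday is November 7.
1 February 2028 is a Tuesday, so Mondays fall on 7, 14, 21, 28; the last is February 28.
March 1, 2028 is outside the daylight-saving period (7 November 2027 – 28 February 2028), so Othesk is on standard time, UTC−06:30.
09:15 local + 6h30m = 15:45 UTC.

15:45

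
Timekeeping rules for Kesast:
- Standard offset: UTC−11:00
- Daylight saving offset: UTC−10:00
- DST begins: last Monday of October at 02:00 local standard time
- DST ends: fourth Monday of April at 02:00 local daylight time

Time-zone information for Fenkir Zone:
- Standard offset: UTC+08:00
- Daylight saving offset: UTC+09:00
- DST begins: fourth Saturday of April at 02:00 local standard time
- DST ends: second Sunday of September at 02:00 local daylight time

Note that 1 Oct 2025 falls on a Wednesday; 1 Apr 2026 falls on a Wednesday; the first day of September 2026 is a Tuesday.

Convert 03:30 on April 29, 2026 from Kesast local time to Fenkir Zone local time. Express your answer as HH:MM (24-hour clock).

23:30

1 October 2025 is a Wednesday, so Mondays fall on 6, 13, 20, 27; the last is October 27.
1 April 2026 is a Wednesday, so the first Monday is April 6 and the fourth is April 27.
April 29, 2026 is outside the daylight-saving period (27 October 2025 – 27 April 2026), so Kesast is on standard time, UTC−11:00.
03:30 Kesast + 11h = 14:30 UTC.
1 April 2026 is a Wednesday, so the first Saturday is April 4 and the fourth is April 25.
1 September 2026 is a Tuesday, so the first Sunday is September 6 and the second is September 13.
At the standard offset (UTC+08:00), 14:30 UTC + 8h = 22:30 Fenkir Zone standard time.
The standard-time date in Fenkir Zone, April 29, 2026, falls between 25 April and 13 September, so daylight saving is in effect and Fenkir Zone is at UTC+09:00.
14:30 UTC + 9h = 23:30 Fenkir Zone.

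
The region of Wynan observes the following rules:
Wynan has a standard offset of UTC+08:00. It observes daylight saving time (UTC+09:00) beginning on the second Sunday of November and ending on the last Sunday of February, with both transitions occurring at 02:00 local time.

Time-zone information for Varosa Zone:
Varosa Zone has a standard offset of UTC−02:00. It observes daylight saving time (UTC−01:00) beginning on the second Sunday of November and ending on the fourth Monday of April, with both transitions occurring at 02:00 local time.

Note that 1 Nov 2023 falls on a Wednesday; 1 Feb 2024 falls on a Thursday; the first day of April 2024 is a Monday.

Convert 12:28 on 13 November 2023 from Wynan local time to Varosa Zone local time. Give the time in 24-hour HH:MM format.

02:28

1 November 2023 is a Wednesday, so the first Sunday is November 5 and the second is November 12.
1 February 2024 is a Thursday, so Sundays fall on 4, 11, 18, 25; the last is February 25.
13 November 2023 lies within the daylight-saving period (12 November 2023 – 25 February 2024), so Wynan is on daylight time, UTC+09:00.
12:28 Wynan − 9h = 03:28 UTC.
1 November 2023 is a Wednesday, so the first Sunday is November 5 and the second is November 12.
1 April 2024 is a Monday, so the first Monday is April 1 and the fourth is April 22.
At the standard offset (UTC−02:00), 03:28 UTC − 2h = 01:28 Varosa Zone standard time.
The standard-time date in Varosa Zone, 13 November 2023, lies within the daylight-saving period (12 November 2023 – 22 April 2024), so Varosa Zone is on daylight time, UTC−01:00.
03:28 UTC − 1h = 02:28 Varosa Zone.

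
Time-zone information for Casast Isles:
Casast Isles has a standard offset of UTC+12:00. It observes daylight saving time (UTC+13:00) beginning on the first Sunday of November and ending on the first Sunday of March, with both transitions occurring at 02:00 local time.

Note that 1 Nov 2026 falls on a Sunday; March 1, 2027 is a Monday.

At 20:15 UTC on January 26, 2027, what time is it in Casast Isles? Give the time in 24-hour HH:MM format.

09:15

1 November 2026 is a Sunday, so the first Sunday is November 1.
1 March 2027 is a Monday, so the first Sunday is March 7.
At the standard offset (UTC+12:00), 20:15 UTC + 12h = 08:15 Casast Isles standard time (rolling into the next day, 27 January 2027).
The standard-time date in Casast Isles, January 27, 2027, falls between 1 November 2026 and 7 March 2027, so daylight saving is in effect and Casast Isles is at UTC+13:00.
20:15 UTC + 13h = 09:15 local (rolling into the next day, 27 January 2027).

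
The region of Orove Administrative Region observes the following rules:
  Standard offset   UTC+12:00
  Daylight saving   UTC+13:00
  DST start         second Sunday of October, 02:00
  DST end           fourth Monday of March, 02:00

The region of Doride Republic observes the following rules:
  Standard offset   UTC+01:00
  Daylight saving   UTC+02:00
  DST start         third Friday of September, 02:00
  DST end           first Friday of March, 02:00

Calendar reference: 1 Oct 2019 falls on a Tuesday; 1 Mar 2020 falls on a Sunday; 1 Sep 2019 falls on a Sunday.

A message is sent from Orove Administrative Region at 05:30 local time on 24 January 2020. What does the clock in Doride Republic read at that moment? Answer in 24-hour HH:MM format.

1 October 2019 is a Tuesday, so the first Sunday is October 6 and the second is October 13.
1 March 2020 is a Sunday, so the first Monday is March 2 and the fourth is March 23.
Daylight saving runs 13 October 2019 – 23 March 2020; 24 January 2020 is inside that window, so Orove Administrative Region is at UTC+13:00.
05:30 Orove Administrative Region − 13h = 16:30 UTC (rolling into the previous day, 23 January 2020).
1 September 2019 is a Sunday, so the first Friday is September 6 and the third is September 20.
1 March 2020 is a Sunday, so the first Friday is March 6.
At the standard offset (UTC+01:00), 16:30 UTC + 1h = 17:30 Doride Republic standard time.
The standard-time date in Doride Republic, 23 January 2020, lies within the daylight-saving period (20 September 2019 – 6 March 2020), so Doride Republic is on daylight time, UTC+02:00.
16:30 UTC + 2h = 18:30 Doride Republic.

18:30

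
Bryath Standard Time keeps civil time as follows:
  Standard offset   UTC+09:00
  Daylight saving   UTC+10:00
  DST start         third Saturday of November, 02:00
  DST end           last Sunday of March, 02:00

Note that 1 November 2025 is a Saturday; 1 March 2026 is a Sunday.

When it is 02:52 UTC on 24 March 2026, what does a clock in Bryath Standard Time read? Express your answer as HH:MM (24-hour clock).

1 November 2025 is a Saturday, so the first Saturday is November 1 and the third is November 15.
1 March 2026 is a Sunday, so Sundays fall on 1, 8, 15, 22, 29; the last is March 29.
At the standard offset (UTC+09:00), 02:52 UTC + 9h = 11:52 Bryath Standard Time standard time.
The standard-time date in Bryath Standard Time, 24 March 2026, lies within the daylight-saving period (15 November 2025 – 29 March 2026), so Bryath Standard Time is on daylight time, UTC+10:00.
02:52 UTC + 10h = 12:52 local.

12:52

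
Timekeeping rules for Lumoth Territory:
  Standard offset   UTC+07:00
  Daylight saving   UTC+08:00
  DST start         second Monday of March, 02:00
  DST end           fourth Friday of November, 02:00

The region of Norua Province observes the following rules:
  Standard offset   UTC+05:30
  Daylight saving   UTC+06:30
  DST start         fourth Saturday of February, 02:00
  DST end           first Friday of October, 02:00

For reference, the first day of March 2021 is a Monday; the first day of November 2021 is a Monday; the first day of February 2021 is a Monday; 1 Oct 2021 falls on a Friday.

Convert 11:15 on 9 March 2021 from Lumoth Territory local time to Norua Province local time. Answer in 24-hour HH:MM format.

09:45

1 March 2021 is a Monday, so the first Monday is March 1 and the second is March 8.
1 November 2021 is a Monday, so the first Friday is November 5 and the fourth is November 26.
9 March 2021 falls between 8 March and 26 November, so daylight saving is in effect and Lumoth Territory is at UTC+08:00.
11:15 Lumoth Territory − 8h = 03:15 UTC.
1 February 2021 is a Monday, so the first Saturday is February 6 and the fourth is February 27.
1 October 2021 is a Friday, so the first Friday is October 1.
At the standard offset (UTC+05:30), 03:15 UTC + 5h30m = 08:45 Norua Province standard time.
The standard-time date in Norua Province, 9 March 2021, falls between 27 February and 1 October, so daylight saving is in effect and Norua Province is at UTC+06:30.
03:15 UTC + 6h30m = 09:45 Norua Province.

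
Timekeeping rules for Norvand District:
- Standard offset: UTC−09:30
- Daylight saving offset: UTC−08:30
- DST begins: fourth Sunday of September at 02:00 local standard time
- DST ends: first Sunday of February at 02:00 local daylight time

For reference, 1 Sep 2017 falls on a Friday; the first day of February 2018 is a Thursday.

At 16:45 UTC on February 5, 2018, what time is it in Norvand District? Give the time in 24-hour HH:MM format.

07:15

1 September 2017 is a Friday, so the first Sunday is September 3 and the fourth is September 24.
1 February 2018 is a Thursday, so the first Sunday is February 4.
At the standard offset (UTC−09:30), 16:45 UTC − 9h30m = 07:15 Norvand District standard time.
The standard-time date in Norvand District, February 5, 2018, is outside the daylight-saving period (24 September 2017 – 4 February 2018), so Norvand District is on standard time, UTC−09:30.
16:45 UTC − 9h30m = 07:15 local.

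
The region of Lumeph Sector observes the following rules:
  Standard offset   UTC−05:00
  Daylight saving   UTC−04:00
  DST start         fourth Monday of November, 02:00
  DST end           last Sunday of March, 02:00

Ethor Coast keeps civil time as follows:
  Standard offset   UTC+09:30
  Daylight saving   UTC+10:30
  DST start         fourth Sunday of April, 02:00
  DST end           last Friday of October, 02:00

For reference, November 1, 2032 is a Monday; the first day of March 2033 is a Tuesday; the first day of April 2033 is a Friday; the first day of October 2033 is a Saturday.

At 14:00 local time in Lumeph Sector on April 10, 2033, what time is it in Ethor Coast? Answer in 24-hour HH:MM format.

04:30

1 November 2032 is a Monday, so the first Monday is November 1 and the fourth is November 22.
1 March 2033 is a Tuesday, so Sundays fall on 6, 13, 20, 27; the last is March 27.
April 10, 2033 does not fall between 22 November 2032 and 27 March 2033, so daylight saving is not in effect and Lumeph Sector is at UTC−05:00.
14:00 Lumeph Sector + 5h = 19:00 UTC.
1 April 2033 is a Friday, so the first Sunday is April 3 and the fourth is April 24.
1 October 2033 is a Saturday, so Fridays fall on 7, 14, 21, 28; the last is October 28.
At the standard offset (UTC+09:30), 19:00 UTC + 9h30m = 04:30 Ethor Coast standard time (rolling into the next day, 11 April 2033).
The standard-time date in Ethor Coast, April 11, 2033, is outside the daylight-saving period (24 April – 28 October), so Ethor Coast is on standard time, UTC+09:30.
19:00 UTC + 9h30m = 04:30 Ethor Coast (rolling into the next day, 11 April 2033).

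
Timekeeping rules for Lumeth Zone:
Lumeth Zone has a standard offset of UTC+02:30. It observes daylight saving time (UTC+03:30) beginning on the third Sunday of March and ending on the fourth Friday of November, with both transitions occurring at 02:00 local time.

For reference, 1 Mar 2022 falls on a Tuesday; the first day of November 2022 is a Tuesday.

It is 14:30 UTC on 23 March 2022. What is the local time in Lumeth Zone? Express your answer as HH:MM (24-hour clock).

1 March 2022 is a Tuesday, so the first Sunday is March 6 and the third is March 20.
1 November 2022 is a Tuesday, so the first Friday is November 4 and the fourth is November 25.
At the standard offset (UTC+02:30), 14:30 UTC + 2h30m = 17:00 Lumeth Zone standard time.
The standard-time date in Lumeth Zone, 23 March 2022, falls between 20 March and 25 November, so daylight saving is in effect and Lumeth Zone is at UTC+03:30.
14:30 UTC + 3h30m = 18:00 local.

18:00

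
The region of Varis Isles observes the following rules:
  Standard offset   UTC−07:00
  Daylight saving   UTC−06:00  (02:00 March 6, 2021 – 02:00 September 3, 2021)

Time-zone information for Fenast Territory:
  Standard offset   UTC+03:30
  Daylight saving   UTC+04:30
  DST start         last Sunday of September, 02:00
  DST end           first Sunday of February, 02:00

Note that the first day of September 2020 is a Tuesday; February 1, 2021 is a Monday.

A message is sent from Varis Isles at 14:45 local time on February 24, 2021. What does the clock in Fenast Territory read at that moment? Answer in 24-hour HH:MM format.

February 24, 2021 is outside the daylight-saving period (6 March – 3 September), so Varis Isles is on standard time, UTC−07:00.
14:45 Varis Isles + 7h = 21:45 UTC.
1 September 2020 is a Tuesday, so Sundays fall on 6, 13, 20, 27; the last is September 27.
1 February 2021 is a Monday, so the first Sunday is February 7.
At the standard offset (UTC+03:30), 21:45 UTC + 3h30m = 01:15 Fenast Territory standard time (rolling into the next day, 25 February 2021).
The standard-time date in Fenast Territory, February 25, 2021, does not fall between 27 September 2020 and 7 February 2021, so daylight saving is not in effect and Fenast Territory is at UTC+03:30.
21:45 UTC + 3h30m = 01:15 Fenast Territory (rolling into the next day, 25 February 2021).

01:15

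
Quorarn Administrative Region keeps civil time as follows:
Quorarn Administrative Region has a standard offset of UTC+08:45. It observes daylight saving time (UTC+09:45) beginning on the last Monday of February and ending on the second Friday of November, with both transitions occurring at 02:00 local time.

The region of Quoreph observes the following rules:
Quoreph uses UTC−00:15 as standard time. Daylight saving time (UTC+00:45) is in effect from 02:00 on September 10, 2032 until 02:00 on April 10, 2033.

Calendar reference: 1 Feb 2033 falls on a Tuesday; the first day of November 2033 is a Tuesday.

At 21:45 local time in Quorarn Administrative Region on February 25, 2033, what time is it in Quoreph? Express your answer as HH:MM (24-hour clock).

1 February 2033 is a Tuesday, so Mondays fall on 7, 14, 21, 28; the last is February 28.
1 November 2033 is a Tuesday, so the first Friday is November 4 and the second is November 11.
February 25, 2033 is outside the daylight-saving period (28 February – 11 November), so Quorarn Administrative Region is on standard time, UTC+08:45.
21:45 Quorarn Administrative Region − 8h45m = 13:00 UTC.
At the standard offset (UTC−00:15), 13:00 UTC − 0h15m = 12:45 Quoreph standard time.
The standard-time date in Quoreph, February 25, 2033, lies within the daylight-saving period (10 September 2032 – 10 April 2033), so Quoreph is on daylight time, UTC+00:45.
13:00 UTC + 0h45m = 13:45 Quoreph.

13:45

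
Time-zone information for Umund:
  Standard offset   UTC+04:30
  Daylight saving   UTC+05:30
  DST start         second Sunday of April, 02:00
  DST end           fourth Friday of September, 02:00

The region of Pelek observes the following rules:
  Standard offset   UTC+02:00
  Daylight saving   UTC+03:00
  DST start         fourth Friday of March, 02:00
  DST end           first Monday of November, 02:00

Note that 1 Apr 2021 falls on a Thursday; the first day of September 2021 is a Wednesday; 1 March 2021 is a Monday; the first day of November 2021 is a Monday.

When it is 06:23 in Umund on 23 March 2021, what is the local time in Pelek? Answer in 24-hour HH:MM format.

1 April 2021 is a Thursday, so the first Sunday is April 4 and the second is April 11.
1 September 2021 is a Wednesday, so the first Friday is September 3 and the fourth is September 24.
23 March 2021 is outside the daylight-saving period (11 April – 24 September), so Umund is on standard time, UTC+04:30.
06:23 Umund − 4h30m = 01:53 UTC.
1 March 2021 is a Monday, so the first Friday is March 5 and the fourth is March 26.
1 November 2021 is a Monday, so the first Monday is November 1.
At the standard offset (UTC+02:00), 01:53 UTC + 2h = 03:53 Pelek standard time.
Daylight saving runs 26 March – 1 November; the standard-time date in Pelek, 23 March 2021, is outside that window, so Pelek is on standard time at UTC+02:00.
01:53 UTC + 2h = 03:53 Pelek.

03:53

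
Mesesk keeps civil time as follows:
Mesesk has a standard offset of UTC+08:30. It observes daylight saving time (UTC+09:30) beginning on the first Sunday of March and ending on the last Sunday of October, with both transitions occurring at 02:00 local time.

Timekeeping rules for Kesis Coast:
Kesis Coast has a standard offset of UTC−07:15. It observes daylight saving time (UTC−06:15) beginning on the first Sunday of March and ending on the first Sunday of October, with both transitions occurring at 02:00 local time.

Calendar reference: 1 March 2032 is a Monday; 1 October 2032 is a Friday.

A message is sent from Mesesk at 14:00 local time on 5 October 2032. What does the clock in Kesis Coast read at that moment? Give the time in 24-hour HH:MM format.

21:15

1 March 2032 is a Monday, so the first Sunday is March 7.
1 October 2032 is a Friday, so Sundays fall on 3, 10, 17, 24, 31; the last is October 31.
Daylight saving runs 7 March – 31 October; 5 October 2032 is inside that window, so Mesesk is at UTC+09:30.
14:00 Mesesk − 9h30m = 04:30 UTC.
1 March 2032 is a Monday, so the first Sunday is March 7.
1 October 2032 is a Friday, so the first Sunday is October 3.
At the standard offset (UTC−07:15), 04:30 UTC − 7h15m = 21:15 Kesis Coast standard time (rolling into the previous day, 4 October 2032).
The standard-time date in Kesis Coast, 4 October 2032, does not fall between 7 March and 3 October, so daylight saving is not in effect and Kesis Coast is at UTC−07:15.
04:30 UTC − 7h15m = 21:15 Kesis Coast (rolling into the previous day, 4 October 2032).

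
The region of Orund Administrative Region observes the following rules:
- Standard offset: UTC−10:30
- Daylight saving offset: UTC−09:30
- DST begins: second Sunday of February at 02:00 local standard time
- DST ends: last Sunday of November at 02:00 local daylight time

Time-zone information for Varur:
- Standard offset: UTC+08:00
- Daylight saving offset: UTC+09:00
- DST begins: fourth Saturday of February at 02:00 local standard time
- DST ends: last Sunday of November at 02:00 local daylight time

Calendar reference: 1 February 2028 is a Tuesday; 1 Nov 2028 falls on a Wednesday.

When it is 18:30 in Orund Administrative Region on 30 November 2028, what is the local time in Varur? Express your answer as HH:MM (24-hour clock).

1 February 2028 is a Tuesday, so the first Sunday is February 6 and the second is February 13.
1 November 2028 is a Wednesday, so Sundays fall on 5, 12, 19, 26; the last is November 26.
30 November 2028 is outside the daylight-saving period (13 February – 26 November), so Orund Administrative Region is on standard time, UTC−10:30.
18:30 Orund Administrative Region + 10h30m = 05:00 UTC (rolling into the next day, 1 December 2028).
1 February 2028 is a Tuesday, so the first Saturday is February 5 and the fourth is February 26.
1 November 2028 is a Wednesday, so Sundays fall on 5, 12, 19, 26; the last is November 26.
At the standard offset (UTC+08:00), 05:00 UTC + 8h = 13:00 Varur standard time.
Daylight saving runs 26 February – 26 November; the standard-time date in Varur, 1 December 2028, is outside that window, so Varur is on standard time at UTC+08:00.
05:00 UTC + 8h = 13:00 Varur.

13:00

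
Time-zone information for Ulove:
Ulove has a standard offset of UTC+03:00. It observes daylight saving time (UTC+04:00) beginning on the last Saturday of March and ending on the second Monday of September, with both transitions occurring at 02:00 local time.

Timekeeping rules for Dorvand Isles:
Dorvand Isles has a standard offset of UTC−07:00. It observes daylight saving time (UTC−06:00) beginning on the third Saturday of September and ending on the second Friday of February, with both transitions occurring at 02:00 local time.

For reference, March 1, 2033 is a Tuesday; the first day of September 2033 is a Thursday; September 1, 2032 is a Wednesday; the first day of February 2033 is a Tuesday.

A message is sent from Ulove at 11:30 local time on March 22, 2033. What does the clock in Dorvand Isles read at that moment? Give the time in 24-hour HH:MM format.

01:30

1 March 2033 is a Tuesday, so Saturdays fall on 5, 12, 19, 26; the last is March 26.
1 September 2033 is a Thursday, so the first Monday is September 5 and the second is September 12.
Daylight saving runs 26 March – 12 September; March 22, 2033 is outside that window, so Ulove is on standard time at UTC+03:00.
11:30 Ulove − 3h = 08:30 UTC.
1 September 2032 is a Wednesday, so the first Saturday is September 4 and the third is September 18.
1 February 2033 is a Tuesday, so the first Friday is February 4 and the second is February 11.
At the standard offset (UTC−07:00), 08:30 UTC − 7h = 01:30 Dorvand Isles standard time.
The standard-time date in Dorvand Isles, March 22, 2033, is outside the daylight-saving period (18 September 2032 – 11 February 2033), so Dorvand Isles is on standard time, UTC−07:00.
08:30 UTC − 7h = 01:30 Dorvand Isles.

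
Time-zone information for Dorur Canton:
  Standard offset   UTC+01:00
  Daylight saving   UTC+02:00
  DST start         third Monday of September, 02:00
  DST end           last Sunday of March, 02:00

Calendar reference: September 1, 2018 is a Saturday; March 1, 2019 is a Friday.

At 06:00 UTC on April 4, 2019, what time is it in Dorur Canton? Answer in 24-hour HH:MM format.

07:00

1 September 2018 is a Saturday, so the first Monday is September 3 and the third is September 17.
1 March 2019 is a Friday, so Sundays fall on 3, 10, 17, 24, 31; the last is March 31.
At the standard offset (UTC+01:00), 06:00 UTC + 1h = 07:00 Dorur Canton standard time.
Daylight saving runs 17 September 2018 – 31 March 2019; the standard-time date in Dorur Canton, April 4, 2019, is outside that window, so Dorur Canton is on standard time at UTC+01:00.
06:00 UTC + 1h = 07:00 local.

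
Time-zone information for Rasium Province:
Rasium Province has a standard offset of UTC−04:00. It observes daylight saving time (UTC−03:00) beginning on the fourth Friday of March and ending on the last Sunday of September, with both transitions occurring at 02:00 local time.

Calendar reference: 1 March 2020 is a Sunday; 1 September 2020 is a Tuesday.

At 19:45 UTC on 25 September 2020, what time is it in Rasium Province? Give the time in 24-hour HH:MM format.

1 March 2020 is a Sunday, so the first Friday is March 6 and the fourth is March 27.
1 September 2020 is a Tuesday, so Sundays fall on 6, 13, 20, 27; the last is September 27.
At the standard offset (UTC−04:00), 19:45 UTC − 4h = 15:45 Rasium Province standard time.
The standard-time date in Rasium Province, 25 September 2020, falls between 27 March and 27 September, so daylight saving is in effect and Rasium Province is at UTC−03:00.
19:45 UTC − 3h = 16:45 local.

16:45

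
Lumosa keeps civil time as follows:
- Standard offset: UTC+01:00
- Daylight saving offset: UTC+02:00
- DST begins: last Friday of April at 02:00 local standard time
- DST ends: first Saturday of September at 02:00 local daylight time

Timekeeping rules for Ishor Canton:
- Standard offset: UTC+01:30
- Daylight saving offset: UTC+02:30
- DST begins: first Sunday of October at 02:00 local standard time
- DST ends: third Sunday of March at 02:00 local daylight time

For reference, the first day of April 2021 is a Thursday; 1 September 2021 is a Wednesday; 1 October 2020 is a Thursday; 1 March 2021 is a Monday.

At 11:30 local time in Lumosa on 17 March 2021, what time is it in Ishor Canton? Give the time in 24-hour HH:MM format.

1 April 2021 is a Thursday, so Fridays fall on 2, 9, 16, 23, 30; the last is April 30.
1 September 2021 is a Wednesday, so the first Saturday is September 4.
17 March 2021 is outside the daylight-saving period (30 April – 4 September), so Lumosa is on standard time, UTC+01:00.
11:30 Lumosa − 1h = 10:30 UTC.
1 October 2020 is a Thursday, so the first Sunday is October 4.
1 March 2021 is a Monday, so the first Sunday is March 7 and the third is March 21.
At the standard offset (UTC+01:30), 10:30 UTC + 1h30m = 12:00 Ishor Canton standard time.
The standard-time date in Ishor Canton, 17 March 2021, falls between 4 October 2020 and 21 March 2021, so daylight saving is in effect and Ishor Canton is at UTC+02:30.
10:30 UTC + 2h30m = 13:00 Ishor Canton.

13:00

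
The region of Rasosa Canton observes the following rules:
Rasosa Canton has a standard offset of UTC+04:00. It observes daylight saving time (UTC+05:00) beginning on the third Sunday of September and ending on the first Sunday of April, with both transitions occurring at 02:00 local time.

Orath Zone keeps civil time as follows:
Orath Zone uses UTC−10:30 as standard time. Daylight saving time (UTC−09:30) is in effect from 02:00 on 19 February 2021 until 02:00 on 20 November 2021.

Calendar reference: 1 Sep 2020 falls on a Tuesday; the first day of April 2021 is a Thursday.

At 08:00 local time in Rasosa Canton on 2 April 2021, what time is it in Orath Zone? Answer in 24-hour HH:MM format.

17:30

1 September 2020 is a Tuesday, so the first Sunday is September 6 and the third is September 20.
1 April 2021 is a Thursday, so the first Sunday is April 4.
2 April 2021 falls between 20 September 2020 and 4 April 2021, so daylight saving is in effect and Rasosa Canton is at UTC+05:00.
08:00 Rasosa Canton − 5h = 03:00 UTC.
At the standard offset (UTC−10:30), 03:00 UTC − 10h30m = 16:30 Orath Zone standard time (rolling into the previous day, 1 April 2021).
The standard-time date in Orath Zone, 1 April 2021, falls between 19 February and 20 November, so daylight saving is in effect and Orath Zone is at UTC−09:30.
03:00 UTC − 9h30m = 17:30 Orath Zone (rolling into the previous day, 1 April 2021).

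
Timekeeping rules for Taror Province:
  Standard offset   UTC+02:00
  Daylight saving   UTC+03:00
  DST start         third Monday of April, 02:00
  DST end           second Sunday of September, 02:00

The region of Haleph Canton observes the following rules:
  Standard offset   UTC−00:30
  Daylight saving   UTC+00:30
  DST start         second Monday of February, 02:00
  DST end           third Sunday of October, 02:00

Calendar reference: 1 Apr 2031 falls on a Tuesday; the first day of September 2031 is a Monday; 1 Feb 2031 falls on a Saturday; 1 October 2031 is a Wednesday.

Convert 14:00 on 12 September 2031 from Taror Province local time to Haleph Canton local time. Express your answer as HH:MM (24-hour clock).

11:30

1 April 2031 is a Tuesday, so the first Monday is April 7 and the third is April 21.
1 September 2031 is a Monday, so the first Sunday is September 7 and the second is September 14.
12 September 2031 lies within the daylight-saving period (21 April – 14 September), so Taror Province is on daylight time, UTC+03:00.
14:00 Taror Province − 3h = 11:00 UTC.
1 February 2031 is a Saturday, so the first Monday is February 3 and the second is February 10.
1 October 2031 is a Wednesday, so the first Sunday is October 5 and the third is October 19.
At the standard offset (UTC−00:30), 11:00 UTC − 0h30m = 10:30 Haleph Canton standard time.
The standard-time date in Haleph Canton, 12 September 2031, falls between 10 February and 19 October, so daylight saving is in effect and Haleph Canton is at UTC+00:30.
11:00 UTC + 0h30m = 11:30 Haleph Canton.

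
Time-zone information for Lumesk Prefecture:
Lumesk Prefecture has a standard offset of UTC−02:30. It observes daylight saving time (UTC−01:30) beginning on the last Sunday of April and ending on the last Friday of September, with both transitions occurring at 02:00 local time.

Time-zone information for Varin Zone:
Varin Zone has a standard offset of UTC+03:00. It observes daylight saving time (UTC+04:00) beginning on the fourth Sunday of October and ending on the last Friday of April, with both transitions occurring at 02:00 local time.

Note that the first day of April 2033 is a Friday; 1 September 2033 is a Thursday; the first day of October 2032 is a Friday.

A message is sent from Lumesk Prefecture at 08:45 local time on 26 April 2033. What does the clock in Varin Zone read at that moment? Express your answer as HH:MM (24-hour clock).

1 April 2033 is a Friday, so Sundays fall on 3, 10, 17, 24; the last is April 24.
1 September 2033 is a Thursday, so Fridays fall on 2, 9, 16, 23, 30; the last is September 30.
26 April 2033 lies within the daylight-saving period (24 April – 30 September), so Lumesk Prefecture is on daylight time, UTC−01:30.
08:45 Lumesk Prefecture + 1h30m = 10:15 UTC.
1 October 2032 is a Friday, so the first Sunday is October 3 and the fourth is October 24.
1 April 2033 is a Friday, so Fridays fall on 1, 8, 15, 22, 29; the last is April 29.
At the standard offset (UTC+03:00), 10:15 UTC + 3h = 13:15 Varin Zone standard time.
The standard-time date in Varin Zone, 26 April 2033, lies within the daylight-saving period (24 October 2032 – 29 April 2033), so Varin Zone is on daylight time, UTC+04:00.
10:15 UTC + 4h = 14:15 Varin Zone.

14:15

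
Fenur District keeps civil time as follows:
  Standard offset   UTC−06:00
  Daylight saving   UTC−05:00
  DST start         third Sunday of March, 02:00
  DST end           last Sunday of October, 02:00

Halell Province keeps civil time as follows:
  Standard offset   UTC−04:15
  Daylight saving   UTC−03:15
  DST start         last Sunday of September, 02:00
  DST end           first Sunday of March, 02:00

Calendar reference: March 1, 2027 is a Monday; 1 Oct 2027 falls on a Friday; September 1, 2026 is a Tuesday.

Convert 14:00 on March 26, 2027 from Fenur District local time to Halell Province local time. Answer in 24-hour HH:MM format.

14:45

1 March 2027 is a Monday, so the first Sunday is March 7 and the third is March 21.
1 October 2027 is a Friday, so Sundays fall on 3, 10, 17, 24, 31; the last is October 31.
Daylight saving runs 21 March – 31 October; March 26, 2027 is inside that window, so Fenur District is at UTC−05:00.
14:00 Fenur District + 5h = 19:00 UTC.
1 September 2026 is a Tuesday, so Sundays fall on 6, 13, 20, 27; the last is September 27.
1 March 2027 is a Monday, so the first Sunday is March 7.
At the standard offset (UTC−04:15), 19:00 UTC − 4h15m = 14:45 Halell Province standard time.
The standard-time date in Halell Province, March 26, 2027, does not fall between 27 September 2026 and 7 March 2027, so daylight saving is not in effect and Halell Province is at UTC−04:15.
19:00 UTC − 4h15m = 14:45 Halell Province.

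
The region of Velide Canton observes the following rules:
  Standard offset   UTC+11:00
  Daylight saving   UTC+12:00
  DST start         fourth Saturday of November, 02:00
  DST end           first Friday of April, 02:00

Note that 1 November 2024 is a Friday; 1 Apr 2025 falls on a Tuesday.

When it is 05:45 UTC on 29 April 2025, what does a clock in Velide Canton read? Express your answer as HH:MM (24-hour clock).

1 November 2024 is a Friday, so the first Saturday is November 2 and the fourth is November 23.
1 April 2025 is a Tuesday, so the first Friday is April 4.
At the standard offset (UTC+11:00), 05:45 UTC + 11h = 16:45 Velide Canton standard time.
Daylight saving runs 23 November 2024 – 4 April 2025; the standard-time date in Velide Canton, 29 April 2025, is outside that window, so Velide Canton is on standard time at UTC+11:00.
05:45 UTC + 11h = 16:45 local.

16:45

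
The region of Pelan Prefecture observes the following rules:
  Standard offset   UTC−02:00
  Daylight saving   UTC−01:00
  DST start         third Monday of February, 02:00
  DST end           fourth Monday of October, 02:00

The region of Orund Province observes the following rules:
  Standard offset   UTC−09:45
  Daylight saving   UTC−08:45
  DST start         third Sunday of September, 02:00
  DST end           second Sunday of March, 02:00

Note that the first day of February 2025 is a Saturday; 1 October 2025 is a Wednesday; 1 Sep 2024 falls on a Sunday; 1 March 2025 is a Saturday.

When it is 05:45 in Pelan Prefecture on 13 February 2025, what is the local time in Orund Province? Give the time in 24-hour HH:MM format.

23:00

1 February 2025 is a Saturday, so the first Monday is February 3 and the third is February 17.
1 October 2025 is a Wednesday, so the first Monday is October 6 and the fourth is October 27.
13 February 2025 does not fall between 17 February and 27 October, so daylight saving is not in effect and Pelan Prefecture is at UTC−02:00.
05:45 Pelan Prefecture + 2h = 07:45 UTC.
1 September 2024 is a Sunday, so the first Sunday is September 1 and the third is September 15.
1 March 2025 is a Saturday, so the first Sunday is March 2 and the second is March 9.
At the standard offset (UTC−09:45), 07:45 UTC − 9h45m = 22:00 Orund Province standard time (rolling into the previous day, 12 February 2025).
The standard-time date in Orund Province, 12 February 2025, falls between 15 September 2024 and 9 March 2025, so daylight saving is in effect and Orund Province is at UTC−08:45.
07:45 UTC − 8h45m = 23:00 Orund Province (rolling into the previous day, 12 February 2025).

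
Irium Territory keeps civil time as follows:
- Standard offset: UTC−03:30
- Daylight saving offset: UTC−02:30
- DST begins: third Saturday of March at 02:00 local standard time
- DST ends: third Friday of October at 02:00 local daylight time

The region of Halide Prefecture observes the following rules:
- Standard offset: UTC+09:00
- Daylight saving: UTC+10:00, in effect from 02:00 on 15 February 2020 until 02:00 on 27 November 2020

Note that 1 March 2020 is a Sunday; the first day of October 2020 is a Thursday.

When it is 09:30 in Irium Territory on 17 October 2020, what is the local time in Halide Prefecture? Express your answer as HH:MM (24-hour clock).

1 March 2020 is a Sunday, so the first Saturday is March 7 and the third is March 21.
1 October 2020 is a Thursday, so the first Friday is October 2 and the third is October 16.
Daylight saving runs 21 March – 16 October; 17 October 2020 is outside that window, so Irium Territory is on standard time at UTC−03:30.
09:30 Irium Territory + 3h30m = 13:00 UTC.
At the standard offset (UTC+09:00), 13:00 UTC + 9h = 22:00 Halide Prefecture standard time.
The standard-time date in Halide Prefecture, 17 October 2020, lies within the daylight-saving period (15 February – 27 November), so Halide Prefecture is on daylight time, UTC+10:00.
13:00 UTC + 10h = 23:00 Halide Prefecture.

23:00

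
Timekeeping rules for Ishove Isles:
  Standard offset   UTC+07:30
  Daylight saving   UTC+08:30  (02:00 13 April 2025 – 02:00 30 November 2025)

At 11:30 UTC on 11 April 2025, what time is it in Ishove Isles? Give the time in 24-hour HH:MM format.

At the standard offset (UTC+07:30), 11:30 UTC + 7h30m = 19:00 Ishove Isles standard time.
Daylight saving runs 13 April – 30 November; the standard-time date in Ishove Isles, 11 April 2025, is outside that window, so Ishove Isles is on standard time at UTC+07:30.
11:30 UTC + 7h30m = 19:00 local.

19:00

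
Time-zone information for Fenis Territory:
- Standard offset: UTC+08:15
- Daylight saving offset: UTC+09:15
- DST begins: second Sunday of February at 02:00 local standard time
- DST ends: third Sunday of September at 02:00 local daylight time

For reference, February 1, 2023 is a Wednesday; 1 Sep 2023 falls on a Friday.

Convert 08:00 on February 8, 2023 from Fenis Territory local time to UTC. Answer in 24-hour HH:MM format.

23:45

1 February 2023 is a Wednesday, so the first Sunday is February 5 and the second is February 12.
1 September 2023 is a Friday, so the first Sunday is September 3 and the third is September 17.
Daylight saving runs 12 February – 17 September; February 8, 2023 is outside that window, so Fenis Territory is on standard time at UTC+08:15.
08:00 local − 8h15m = 23:45 UTC (rolling into the previous day, 7 February 2023).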